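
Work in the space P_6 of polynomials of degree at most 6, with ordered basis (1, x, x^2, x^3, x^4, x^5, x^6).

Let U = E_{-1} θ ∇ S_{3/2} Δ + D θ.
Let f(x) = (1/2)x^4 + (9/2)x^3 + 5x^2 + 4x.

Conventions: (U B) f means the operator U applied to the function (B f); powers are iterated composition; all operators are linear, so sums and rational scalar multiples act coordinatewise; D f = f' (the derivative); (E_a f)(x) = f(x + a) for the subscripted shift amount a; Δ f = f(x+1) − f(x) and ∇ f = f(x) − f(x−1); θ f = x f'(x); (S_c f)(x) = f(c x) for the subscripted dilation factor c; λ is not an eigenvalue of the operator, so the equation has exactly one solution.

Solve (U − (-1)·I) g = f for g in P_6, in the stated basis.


the image equals g(x) = (1/2)x^4 - (7/2)x^3 - 4x^2 + 155x - 499/2

write g with unknown coordinates in the stated basis and equate coefficients in (U − (-1)·I) g = f
solving from the highest basis element down gives g = (1/2)x^4 - (7/2)x^3 - 4x^2 + 155x - 499/2
check: U g = 8x^3 + 9x^2 - 151x + 499/2
so U g − (-1)·g = (1/2)x^4 + (9/2)x^3 + 5x^2 + 4x = f ✓


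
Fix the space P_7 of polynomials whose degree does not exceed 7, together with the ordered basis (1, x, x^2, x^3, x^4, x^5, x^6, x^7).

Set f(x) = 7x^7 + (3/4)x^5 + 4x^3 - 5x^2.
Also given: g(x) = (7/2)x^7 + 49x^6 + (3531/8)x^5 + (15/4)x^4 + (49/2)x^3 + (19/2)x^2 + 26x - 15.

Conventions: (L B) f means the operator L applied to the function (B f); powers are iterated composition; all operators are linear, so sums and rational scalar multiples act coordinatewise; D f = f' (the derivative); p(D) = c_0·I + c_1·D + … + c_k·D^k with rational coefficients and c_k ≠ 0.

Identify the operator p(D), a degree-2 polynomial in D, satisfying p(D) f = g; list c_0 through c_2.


p(D) = (1/2)·I + D + (3/2)·D^2, i.e. c_0 = 1/2, c_1 = 1, c_2 = 3/2

D^0 f = 7x^7 + (3/4)x^5 + 4x^3 - 5x^2
D^1 f = 49x^6 + (15/4)x^4 + 12x^2 - 10x
D^2 f = 294x^5 + 15x^3 + 24x - 10
matching coefficients of g against c_0 f + c_1 Df + … from the top degree down determines the c_i
solution: c_0 = 1/2, c_1 = 1, c_2 = 3/2


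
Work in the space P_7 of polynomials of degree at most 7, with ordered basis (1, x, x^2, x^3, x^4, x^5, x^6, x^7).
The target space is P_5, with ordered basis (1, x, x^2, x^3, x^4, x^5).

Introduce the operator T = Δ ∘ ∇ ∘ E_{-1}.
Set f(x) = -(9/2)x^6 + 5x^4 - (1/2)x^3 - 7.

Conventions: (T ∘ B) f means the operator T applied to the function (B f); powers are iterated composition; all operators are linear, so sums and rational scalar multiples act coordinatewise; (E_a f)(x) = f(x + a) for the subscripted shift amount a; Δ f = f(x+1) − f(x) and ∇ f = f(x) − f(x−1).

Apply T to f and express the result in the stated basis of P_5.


g(x) = -135x^4 + 540x^3 - 885x^2 + 687x - 206

E_{-1} f = -(9/2)x^6 + 27x^5 - (125/2)x^4 + (139/2)x^3 - 36x^2 + (11/2)x - 6
∇ E_{-1} f = -27x^5 + (405/2)x^4 - 610x^3 + 921x^2 - (1385/2)x + 205
Δ ∇ E_{-1} f = -135x^4 + 540x^3 - 885x^2 + 687x - 206


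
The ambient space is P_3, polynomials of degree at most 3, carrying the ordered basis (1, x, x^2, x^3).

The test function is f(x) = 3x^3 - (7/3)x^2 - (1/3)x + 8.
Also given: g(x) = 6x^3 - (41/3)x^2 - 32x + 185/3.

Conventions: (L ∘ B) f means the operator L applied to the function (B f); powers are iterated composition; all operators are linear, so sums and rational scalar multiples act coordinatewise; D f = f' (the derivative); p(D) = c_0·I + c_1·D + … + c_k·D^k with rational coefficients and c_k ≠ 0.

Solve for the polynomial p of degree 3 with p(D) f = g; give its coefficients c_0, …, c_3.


D^0 f = 3x^3 - (7/3)x^2 - (1/3)x + 8
D^1 f = 9x^2 - (14/3)x - 1/3
D^2 f = 18x - 14/3
D^3 f = 18
matching coefficients of g against c_0 f + c_1 Df + … from the top degree down determines the c_i
solution: c_0 = 2, c_1 = -1, c_2 = -2, c_3 = 2

p(D) = 2·I − D − 2·D^2 + 2·D^3, i.e. c_0 = 2, c_1 = -1, c_2 = -2, c_3 = 2


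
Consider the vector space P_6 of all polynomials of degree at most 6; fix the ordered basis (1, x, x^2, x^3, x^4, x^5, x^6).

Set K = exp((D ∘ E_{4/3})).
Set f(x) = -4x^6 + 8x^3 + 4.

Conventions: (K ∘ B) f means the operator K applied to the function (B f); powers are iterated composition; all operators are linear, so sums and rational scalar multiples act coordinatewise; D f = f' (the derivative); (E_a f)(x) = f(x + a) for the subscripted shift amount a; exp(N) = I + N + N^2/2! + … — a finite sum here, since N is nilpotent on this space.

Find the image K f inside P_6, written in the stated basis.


the result is g(x) = -4x^6 - 24x^5 - 220x^4 - (3416/3)x^3 - (37124/9)x^2 - (252352/27)x - 810584/81

order-1 term: -24x^5 - 160x^4 - (1280/3)x^3 - (4904/9)x^2 - (8512/27)x - 4736/81
order-2 term: -60x^4 - 640x^3 - 2560x^2 - (40744/9)x - 80192/27
order-3 term: -80x^3 - 960x^2 - 3840x - 5112
order-4 term: -60x^2 - 640x - 5120/3
order-5 term: -24x - 160
order-6 term: -4
the series for exp((D ∘ E_{4/3})) f terminates at order 6
exp((D ∘ E_{4/3})) f = -4x^6 - 24x^5 - 220x^4 - (3416/3)x^3 - (37124/9)x^2 - (252352/27)x - 810584/81


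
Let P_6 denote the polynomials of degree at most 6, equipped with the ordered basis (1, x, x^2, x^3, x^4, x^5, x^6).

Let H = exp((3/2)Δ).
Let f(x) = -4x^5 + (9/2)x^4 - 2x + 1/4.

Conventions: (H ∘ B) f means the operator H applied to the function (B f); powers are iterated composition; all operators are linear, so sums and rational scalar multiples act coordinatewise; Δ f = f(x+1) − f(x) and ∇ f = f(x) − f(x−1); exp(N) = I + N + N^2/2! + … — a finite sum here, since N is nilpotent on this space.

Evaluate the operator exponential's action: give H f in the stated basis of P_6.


order-1 term: -30x^4 - 33x^3 - (39/2)x^2 - 3x - 9/4
order-2 term: -90x^3 - (837/4)x^2 - (387/2)x - 513/8
order-3 term: -135x^2 - (1377/4)x - 1971/8
order-4 term: -(405/4)x - 5751/32
order-5 term: -243/8
the series for exp((3/2)Δ) f terminates at order 5
exp((3/2)Δ) f = -4x^5 - (51/2)x^4 - 123x^3 - (1455/4)x^2 - 644x - 16723/32

the image equals g(x) = -4x^5 - (51/2)x^4 - 123x^3 - (1455/4)x^2 - 644x - 16723/32


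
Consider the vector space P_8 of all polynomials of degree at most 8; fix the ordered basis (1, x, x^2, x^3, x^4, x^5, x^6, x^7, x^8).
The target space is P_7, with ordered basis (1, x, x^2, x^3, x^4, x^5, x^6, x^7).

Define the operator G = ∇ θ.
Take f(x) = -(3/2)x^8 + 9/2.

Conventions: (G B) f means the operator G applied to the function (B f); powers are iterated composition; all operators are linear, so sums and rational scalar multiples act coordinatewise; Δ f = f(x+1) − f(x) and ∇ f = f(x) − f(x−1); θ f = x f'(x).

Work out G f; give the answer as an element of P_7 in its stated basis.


the image equals g(x) = -96x^7 + 336x^6 - 672x^5 + 840x^4 - 672x^3 + 336x^2 - 96x + 12

θ f = -12x^8
∇ θ f = -96x^7 + 336x^6 - 672x^5 + 840x^4 - 672x^3 + 336x^2 - 96x + 12


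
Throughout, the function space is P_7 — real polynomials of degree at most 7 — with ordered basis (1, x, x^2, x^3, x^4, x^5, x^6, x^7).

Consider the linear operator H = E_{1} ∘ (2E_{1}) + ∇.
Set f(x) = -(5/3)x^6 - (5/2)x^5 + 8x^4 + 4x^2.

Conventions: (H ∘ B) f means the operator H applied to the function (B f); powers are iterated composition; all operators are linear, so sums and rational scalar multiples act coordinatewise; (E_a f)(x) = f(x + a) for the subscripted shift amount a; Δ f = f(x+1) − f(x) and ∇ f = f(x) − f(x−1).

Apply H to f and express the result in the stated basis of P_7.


E_{1} f = -(5/3)x^6 - (25/2)x^5 - (59/2)x^4 - (79/3)x^3 + 2x^2 + (35/2)x + 47/6
(2E_{1}) f = -(10/3)x^6 - 25x^5 - 59x^4 - (158/3)x^3 + 4x^2 + 35x + 47/3
E_{1} (2E_{1}) f = -(10/3)x^6 - 45x^5 - 234x^4 - (1816/3)x^3 - 808x^2 - 496x - 256/3
∇ f = -10x^5 + (25/2)x^4 + (71/3)x^3 - 48x^2 + (85/2)x - 77/6
(E_{1} ∘ (2E_{1}) + ∇) f = -(10/3)x^6 - 55x^5 - (443/2)x^4 - (1745/3)x^3 - 856x^2 - (907/2)x - 589/6

g(x) = -(10/3)x^6 - 55x^5 - (443/2)x^4 - (1745/3)x^3 - 856x^2 - (907/2)x - 589/6


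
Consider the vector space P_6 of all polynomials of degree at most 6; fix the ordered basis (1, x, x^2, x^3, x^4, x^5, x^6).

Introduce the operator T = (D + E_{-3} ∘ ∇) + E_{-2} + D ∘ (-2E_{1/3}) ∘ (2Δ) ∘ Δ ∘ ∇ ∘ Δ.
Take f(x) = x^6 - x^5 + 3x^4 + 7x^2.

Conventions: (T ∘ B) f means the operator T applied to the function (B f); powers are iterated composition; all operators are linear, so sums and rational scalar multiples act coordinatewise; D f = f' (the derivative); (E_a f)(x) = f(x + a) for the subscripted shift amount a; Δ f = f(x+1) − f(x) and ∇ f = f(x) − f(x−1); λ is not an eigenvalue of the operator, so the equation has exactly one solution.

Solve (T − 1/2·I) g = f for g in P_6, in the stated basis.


write g with unknown coordinates in the stated basis and equate coefficients in (T − 1/2·I) g = f
solving from the highest basis element down gives g = 2x^6 - 2x^5 + 186x^4 - 2440x^3 + 17410x^2 - 96708x + 334776
check: T g = 2x^6 - 2x^5 + 96x^4 - 1220x^3 + 8712x^2 - 48354x + 167388
so T g − 1/2·g = x^6 - x^5 + 3x^4 + 7x^2 = f ✓

the result is g(x) = 2x^6 - 2x^5 + 186x^4 - 2440x^3 + 17410x^2 - 96708x + 334776


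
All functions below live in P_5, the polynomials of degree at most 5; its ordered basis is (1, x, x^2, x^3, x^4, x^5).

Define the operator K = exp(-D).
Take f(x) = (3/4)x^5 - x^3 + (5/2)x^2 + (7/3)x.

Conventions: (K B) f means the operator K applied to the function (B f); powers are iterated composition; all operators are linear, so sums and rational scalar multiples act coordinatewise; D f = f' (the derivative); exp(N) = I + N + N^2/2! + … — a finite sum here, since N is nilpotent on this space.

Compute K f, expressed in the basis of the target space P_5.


order-1 term: -(15/4)x^4 + 3x^2 - 5x - 7/3
order-2 term: (15/2)x^3 - 3x + 5/2
order-3 term: -(15/2)x^2 + 1
order-4 term: (15/4)x
order-5 term: -3/4
the series for exp(-D) f terminates at order 5
exp(-D) f = (3/4)x^5 - (15/4)x^4 + (13/2)x^3 - 2x^2 - (23/12)x + 5/12

g(x) = (3/4)x^5 - (15/4)x^4 + (13/2)x^3 - 2x^2 - (23/12)x + 5/12


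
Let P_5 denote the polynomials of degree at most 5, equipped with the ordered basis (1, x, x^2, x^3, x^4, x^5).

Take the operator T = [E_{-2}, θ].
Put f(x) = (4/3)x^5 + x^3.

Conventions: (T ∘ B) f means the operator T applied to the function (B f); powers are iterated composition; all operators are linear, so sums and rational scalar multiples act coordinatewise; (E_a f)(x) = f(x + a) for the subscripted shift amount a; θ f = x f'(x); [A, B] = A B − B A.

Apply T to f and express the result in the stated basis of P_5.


the image equals g(x) = -(40/3)x^4 + (320/3)x^3 - 326x^2 + (1352/3)x - 712/3

θ f = (20/3)x^5 + 3x^3
E_{-2} θ f = (20/3)x^5 - (200/3)x^4 + (809/3)x^3 - (1654/3)x^2 + (1708/3)x - 712/3
E_{-2} f = (4/3)x^5 - (40/3)x^4 + (163/3)x^3 - (338/3)x^2 + (356/3)x - 152/3
θ E_{-2} f = (20/3)x^5 - (160/3)x^4 + 163x^3 - (676/3)x^2 + (356/3)x
[E_{-2}, θ] f = -(40/3)x^4 + (320/3)x^3 - 326x^2 + (1352/3)x - 712/3


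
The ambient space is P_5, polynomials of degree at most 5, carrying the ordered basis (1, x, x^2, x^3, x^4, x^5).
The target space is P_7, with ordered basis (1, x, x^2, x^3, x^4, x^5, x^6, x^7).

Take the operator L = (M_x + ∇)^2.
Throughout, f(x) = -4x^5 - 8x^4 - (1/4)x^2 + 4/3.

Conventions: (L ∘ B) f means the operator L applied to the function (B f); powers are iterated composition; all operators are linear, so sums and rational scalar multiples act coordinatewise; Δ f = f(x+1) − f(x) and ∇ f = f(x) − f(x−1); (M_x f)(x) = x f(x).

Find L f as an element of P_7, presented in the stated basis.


g(x) = -4x^7 - 8x^6 - 44x^5 + (111/4)x^4 - 72x^3 + (1345/12)x^2 - 67x + 55/12

M_x f = -4x^6 - 8x^5 - (1/4)x^3 + (4/3)x
∇ f = -20x^4 + 8x^3 + 8x^2 - (25/2)x + 17/4
(M_x + ∇) f = -4x^6 - 8x^5 - 20x^4 + (31/4)x^3 + 8x^2 - (67/6)x + 17/4
M_x (M_x + ∇) f = -4x^7 - 8x^6 - 20x^5 + (31/4)x^4 + 8x^3 - (67/6)x^2 + (17/4)x
∇ (M_x + ∇) f = -24x^5 + 20x^4 - 80x^3 + (493/4)x^2 - (285/4)x + 55/12
(M_x + ∇) (M_x + ∇) f = -4x^7 - 8x^6 - 44x^5 + (111/4)x^4 - 72x^3 + (1345/12)x^2 - 67x + 55/12


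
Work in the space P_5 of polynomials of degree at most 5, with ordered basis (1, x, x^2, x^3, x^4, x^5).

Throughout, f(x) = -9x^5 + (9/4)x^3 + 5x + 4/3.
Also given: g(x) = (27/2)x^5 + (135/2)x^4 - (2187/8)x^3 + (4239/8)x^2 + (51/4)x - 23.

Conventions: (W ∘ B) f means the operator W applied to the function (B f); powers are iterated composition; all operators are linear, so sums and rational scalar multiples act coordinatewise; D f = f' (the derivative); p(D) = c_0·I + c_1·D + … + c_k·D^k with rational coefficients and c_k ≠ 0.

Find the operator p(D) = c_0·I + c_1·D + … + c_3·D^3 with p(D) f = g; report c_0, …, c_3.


D^0 f = -9x^5 + (9/4)x^3 + 5x + 4/3
D^1 f = -45x^4 + (27/4)x^2 + 5
D^2 f = -180x^3 + (27/2)x
D^3 f = -540x^2 + 27/2
matching coefficients of g against c_0 f + c_1 Df + … from the top degree down determines the c_i
solution: c_0 = -3/2, c_1 = -3/2, c_2 = 3/2, c_3 = -1

c_0 = -3/2, c_1 = -3/2, c_2 = 3/2, c_3 = -1


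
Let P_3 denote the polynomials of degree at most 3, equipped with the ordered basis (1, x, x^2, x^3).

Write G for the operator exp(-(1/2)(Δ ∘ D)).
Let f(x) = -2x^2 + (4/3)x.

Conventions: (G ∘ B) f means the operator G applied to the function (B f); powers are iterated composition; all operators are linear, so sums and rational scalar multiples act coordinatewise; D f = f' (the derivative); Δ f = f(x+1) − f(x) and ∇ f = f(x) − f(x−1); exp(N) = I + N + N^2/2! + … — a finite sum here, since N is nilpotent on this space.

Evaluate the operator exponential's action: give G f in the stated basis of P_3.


order-1 term: 2
the series for exp(-(1/2)(Δ ∘ D)) f terminates at order 1
exp(-(1/2)(Δ ∘ D)) f = -2x^2 + (4/3)x + 2

g(x) = -2x^2 + (4/3)x + 2


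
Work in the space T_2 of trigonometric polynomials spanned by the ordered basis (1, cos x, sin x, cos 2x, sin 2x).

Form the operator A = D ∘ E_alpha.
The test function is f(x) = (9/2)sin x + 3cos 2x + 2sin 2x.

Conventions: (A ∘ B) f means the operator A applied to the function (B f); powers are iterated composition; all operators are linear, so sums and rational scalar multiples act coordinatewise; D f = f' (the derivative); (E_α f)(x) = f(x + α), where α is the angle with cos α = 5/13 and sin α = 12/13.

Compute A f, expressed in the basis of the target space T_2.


the result is g(x) = (45/26)cos x - (54/13)sin x - (92/13)cos 2x + (18/13)sin 2x

E_alpha f = (54/13)cos x + (45/26)sin x - (9/13)cos 2x - (46/13)sin 2x
D E_alpha f = (45/26)cos x - (54/13)sin x - (92/13)cos 2x + (18/13)sin 2x


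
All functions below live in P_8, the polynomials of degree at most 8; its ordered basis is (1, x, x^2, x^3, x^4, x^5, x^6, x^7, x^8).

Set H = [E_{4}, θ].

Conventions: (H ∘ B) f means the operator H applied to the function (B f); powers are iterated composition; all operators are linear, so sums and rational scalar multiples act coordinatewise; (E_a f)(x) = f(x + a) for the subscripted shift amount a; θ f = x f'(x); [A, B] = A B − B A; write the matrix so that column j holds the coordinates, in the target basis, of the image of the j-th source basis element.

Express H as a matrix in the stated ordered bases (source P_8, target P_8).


the matrix is [[0, 4, 32, 192, 1024, 5120, 24576, 114688, 524288]; [0, 0, 8, 96, 768, 5120, 30720, 172032, 917504]; [0, 0, 0, 12, 192, 1920, 15360, 107520, 688128]; [0, 0, 0, 0, 16, 320, 3840, 35840, 286720]; [0, 0, 0, 0, 0, 20, 480, 6720, 71680]; [0, 0, 0, 0, 0, 0, 24, 672, 10752]; [0, 0, 0, 0, 0, 0, 0, 28, 896]; [0, 0, 0, 0, 0, 0, 0, 0, 32]; [0, 0, 0, 0, 0, 0, 0, 0, 0]] (rows listed top to bottom)

image of 1: 0
image of x: 4
image of x^2: 8x + 32
image of x^3: 12x^2 + 96x + 192
image of x^4: 16x^3 + 192x^2 + 768x + 1024
image of x^5: 20x^4 + 320x^3 + 1920x^2 + 5120x + 5120
image of x^6: 24x^5 + 480x^4 + 3840x^3 + 15360x^2 + 30720x + 24576
image of x^7: 28x^6 + 672x^5 + 6720x^4 + 35840x^3 + 107520x^2 + 172032x + 114688
image of x^8: 32x^7 + 896x^6 + 10752x^5 + 71680x^4 + 286720x^3 + 688128x^2 + 917504x + 524288
each image's coordinates form column j of the matrix


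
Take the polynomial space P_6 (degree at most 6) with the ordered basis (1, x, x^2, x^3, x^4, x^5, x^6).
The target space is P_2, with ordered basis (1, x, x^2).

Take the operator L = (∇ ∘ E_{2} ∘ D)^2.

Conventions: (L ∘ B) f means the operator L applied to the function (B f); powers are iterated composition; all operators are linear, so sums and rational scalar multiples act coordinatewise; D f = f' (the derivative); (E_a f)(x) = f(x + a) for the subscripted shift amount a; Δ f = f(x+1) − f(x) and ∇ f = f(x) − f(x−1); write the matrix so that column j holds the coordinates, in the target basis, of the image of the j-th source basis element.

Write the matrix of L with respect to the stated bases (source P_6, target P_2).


the matrix is [[0, 0, 0, 0, 24, 360, 3300]; [0, 0, 0, 0, 0, 120, 2160]; [0, 0, 0, 0, 0, 0, 360]] (rows listed top to bottom)

image of 1: 0
image of x: 0
image of x^2: 0
image of x^3: 0
image of x^4: 24
image of x^5: 120x + 360
image of x^6: 360x^2 + 2160x + 3300
each image's coordinates form column j of the matrix


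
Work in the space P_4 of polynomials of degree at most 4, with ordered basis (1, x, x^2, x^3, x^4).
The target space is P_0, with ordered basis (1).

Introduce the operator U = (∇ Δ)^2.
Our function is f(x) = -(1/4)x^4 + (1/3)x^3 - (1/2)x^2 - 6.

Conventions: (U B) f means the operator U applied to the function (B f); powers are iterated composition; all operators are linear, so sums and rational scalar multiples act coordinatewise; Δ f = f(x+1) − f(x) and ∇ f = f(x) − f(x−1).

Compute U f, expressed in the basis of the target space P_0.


Δ f = -x^3 - (1/2)x^2 - x - 5/12
∇ Δ f = -3x^2 + 2x - 3/2
Δ (∇ Δ) f = -6x - 1
∇ Δ (∇ Δ) f = -6

the result is g(x) = -6


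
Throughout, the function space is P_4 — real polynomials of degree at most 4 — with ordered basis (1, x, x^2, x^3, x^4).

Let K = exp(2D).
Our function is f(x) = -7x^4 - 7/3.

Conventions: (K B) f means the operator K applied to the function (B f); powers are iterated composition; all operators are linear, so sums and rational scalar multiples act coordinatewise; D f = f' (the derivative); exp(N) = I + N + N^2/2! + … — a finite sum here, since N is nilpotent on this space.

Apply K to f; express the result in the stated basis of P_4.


the result is g(x) = -7x^4 - 56x^3 - 168x^2 - 224x - 343/3

order-1 term: -56x^3
order-2 term: -168x^2
order-3 term: -224x
order-4 term: -112
the series for exp(2D) f terminates at order 4
exp(2D) f = -7x^4 - 56x^3 - 168x^2 - 224x - 343/3


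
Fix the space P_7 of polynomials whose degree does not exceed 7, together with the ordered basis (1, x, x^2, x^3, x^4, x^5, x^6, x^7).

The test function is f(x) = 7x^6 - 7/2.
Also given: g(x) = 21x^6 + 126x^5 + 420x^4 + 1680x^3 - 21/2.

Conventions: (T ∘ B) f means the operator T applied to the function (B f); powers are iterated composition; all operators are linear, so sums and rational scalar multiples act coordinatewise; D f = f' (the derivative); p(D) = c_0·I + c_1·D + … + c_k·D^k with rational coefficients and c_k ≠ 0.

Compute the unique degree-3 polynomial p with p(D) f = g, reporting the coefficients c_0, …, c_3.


c_0 = 3, c_1 = 3, c_2 = 2, c_3 = 2

D^0 f = 7x^6 - 7/2
D^1 f = 42x^5
D^2 f = 210x^4
D^3 f = 840x^3
matching coefficients of g against c_0 f + c_1 Df + … from the top degree down determines the c_i
solution: c_0 = 3, c_1 = 3, c_2 = 2, c_3 = 2


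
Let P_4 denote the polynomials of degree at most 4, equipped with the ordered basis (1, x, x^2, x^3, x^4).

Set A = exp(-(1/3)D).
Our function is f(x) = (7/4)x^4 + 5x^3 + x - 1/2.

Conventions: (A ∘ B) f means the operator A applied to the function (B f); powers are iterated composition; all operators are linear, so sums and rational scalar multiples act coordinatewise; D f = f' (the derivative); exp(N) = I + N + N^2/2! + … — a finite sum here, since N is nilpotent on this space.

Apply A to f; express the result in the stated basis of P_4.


order-1 term: -(7/3)x^3 - 5x^2 - 1/3
order-2 term: (7/6)x^2 + (5/3)x
order-3 term: -(7/27)x - 5/27
order-4 term: 7/324
the series for exp(-(1/3)D) f terminates at order 4
exp(-(1/3)D) f = (7/4)x^4 + (8/3)x^3 - (23/6)x^2 + (65/27)x - 323/324

g(x) = (7/4)x^4 + (8/3)x^3 - (23/6)x^2 + (65/27)x - 323/324


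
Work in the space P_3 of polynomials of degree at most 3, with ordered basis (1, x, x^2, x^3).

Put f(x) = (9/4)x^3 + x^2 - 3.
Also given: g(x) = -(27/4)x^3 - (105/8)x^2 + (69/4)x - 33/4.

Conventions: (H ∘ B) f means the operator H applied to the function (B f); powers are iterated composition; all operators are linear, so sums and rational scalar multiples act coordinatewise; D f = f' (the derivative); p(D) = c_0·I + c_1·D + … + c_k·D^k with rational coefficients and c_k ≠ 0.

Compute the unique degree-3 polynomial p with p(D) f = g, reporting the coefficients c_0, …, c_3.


D^0 f = (9/4)x^3 + x^2 - 3
D^1 f = (27/4)x^2 + 2x
D^2 f = (27/2)x + 2
D^3 f = 27/2
matching coefficients of g against c_0 f + c_1 Df + … from the top degree down determines the c_i
solution: c_0 = -3, c_1 = -3/2, c_2 = 3/2, c_3 = -3/2

c_0 = -3, c_1 = -3/2, c_2 = 3/2, c_3 = -3/2


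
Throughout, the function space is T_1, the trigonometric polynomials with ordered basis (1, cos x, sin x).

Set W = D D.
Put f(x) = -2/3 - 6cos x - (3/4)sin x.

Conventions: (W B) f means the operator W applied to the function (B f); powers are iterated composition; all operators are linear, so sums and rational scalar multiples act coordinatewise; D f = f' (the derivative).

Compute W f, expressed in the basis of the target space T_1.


D f = -(3/4)cos x + 6sin x
D D f = 6cos x + (3/4)sin x

g(x) = 6cos x + (3/4)sin x


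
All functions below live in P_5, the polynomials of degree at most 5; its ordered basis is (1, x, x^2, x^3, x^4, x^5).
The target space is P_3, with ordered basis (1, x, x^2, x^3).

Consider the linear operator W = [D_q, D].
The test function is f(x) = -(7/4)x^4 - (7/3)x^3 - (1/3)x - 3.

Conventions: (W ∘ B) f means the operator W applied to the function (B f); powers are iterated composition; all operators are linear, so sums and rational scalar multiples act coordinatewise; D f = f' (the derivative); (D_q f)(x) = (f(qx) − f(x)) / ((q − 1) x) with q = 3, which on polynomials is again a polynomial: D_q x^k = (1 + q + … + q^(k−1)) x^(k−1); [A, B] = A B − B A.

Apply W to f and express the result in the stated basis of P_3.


D f = -7x^3 - 7x^2 - 1/3
D_q D f = -91x^2 - 28x
D_q f = -70x^3 - (91/3)x^2 - 1/3
D D_q f = -210x^2 - (182/3)x
[D_q, D] f = 119x^2 + (98/3)x

the result is g(x) = 119x^2 + (98/3)x


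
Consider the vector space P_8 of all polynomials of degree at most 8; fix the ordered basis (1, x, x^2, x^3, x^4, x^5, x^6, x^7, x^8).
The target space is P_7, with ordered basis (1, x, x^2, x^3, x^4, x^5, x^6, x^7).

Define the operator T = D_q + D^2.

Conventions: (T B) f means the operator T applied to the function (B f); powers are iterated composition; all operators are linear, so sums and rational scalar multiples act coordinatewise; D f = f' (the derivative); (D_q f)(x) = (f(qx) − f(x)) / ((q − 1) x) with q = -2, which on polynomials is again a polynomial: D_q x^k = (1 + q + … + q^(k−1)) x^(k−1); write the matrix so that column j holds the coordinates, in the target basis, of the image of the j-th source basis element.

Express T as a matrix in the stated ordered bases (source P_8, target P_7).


the matrix is [[0, 1, 2, 0, 0, 0, 0, 0, 0]; [0, 0, -1, 6, 0, 0, 0, 0, 0]; [0, 0, 0, 3, 12, 0, 0, 0, 0]; [0, 0, 0, 0, -5, 20, 0, 0, 0]; [0, 0, 0, 0, 0, 11, 30, 0, 0]; [0, 0, 0, 0, 0, 0, -21, 42, 0]; [0, 0, 0, 0, 0, 0, 0, 43, 56]; [0, 0, 0, 0, 0, 0, 0, 0, -85]] (rows listed top to bottom)

image of 1: 0
image of x: 1
image of x^2: -x + 2
image of x^3: 3x^2 + 6x
image of x^4: -5x^3 + 12x^2
image of x^5: 11x^4 + 20x^3
image of x^6: -21x^5 + 30x^4
image of x^7: 43x^6 + 42x^5
image of x^8: -85x^7 + 56x^6
each image's coordinates form column j of the matrix


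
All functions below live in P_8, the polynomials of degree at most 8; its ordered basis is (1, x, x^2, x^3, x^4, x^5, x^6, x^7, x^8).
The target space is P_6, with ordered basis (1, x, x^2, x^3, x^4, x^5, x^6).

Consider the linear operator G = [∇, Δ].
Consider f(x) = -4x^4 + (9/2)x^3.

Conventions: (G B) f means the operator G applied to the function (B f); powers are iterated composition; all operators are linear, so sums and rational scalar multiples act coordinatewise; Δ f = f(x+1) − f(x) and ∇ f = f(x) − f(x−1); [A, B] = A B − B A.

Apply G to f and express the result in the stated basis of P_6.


the result is g(x) = 0

Δ f = -16x^3 - (21/2)x^2 - (5/2)x + 1/2
∇ Δ f = -48x^2 + 27x - 8
∇ f = -16x^3 + (75/2)x^2 - (59/2)x + 17/2
Δ ∇ f = -48x^2 + 27x - 8
[∇, Δ] f = 0


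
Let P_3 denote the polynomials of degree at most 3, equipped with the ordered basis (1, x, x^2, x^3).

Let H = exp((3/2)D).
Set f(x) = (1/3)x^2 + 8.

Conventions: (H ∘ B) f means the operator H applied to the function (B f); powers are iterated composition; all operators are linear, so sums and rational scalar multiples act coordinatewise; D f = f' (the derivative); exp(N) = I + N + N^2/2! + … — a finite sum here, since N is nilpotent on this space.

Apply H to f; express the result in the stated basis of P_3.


g(x) = (1/3)x^2 + x + 35/4

order-1 term: x
order-2 term: 3/4
the series for exp((3/2)D) f terminates at order 2
exp((3/2)D) f = (1/3)x^2 + x + 35/4


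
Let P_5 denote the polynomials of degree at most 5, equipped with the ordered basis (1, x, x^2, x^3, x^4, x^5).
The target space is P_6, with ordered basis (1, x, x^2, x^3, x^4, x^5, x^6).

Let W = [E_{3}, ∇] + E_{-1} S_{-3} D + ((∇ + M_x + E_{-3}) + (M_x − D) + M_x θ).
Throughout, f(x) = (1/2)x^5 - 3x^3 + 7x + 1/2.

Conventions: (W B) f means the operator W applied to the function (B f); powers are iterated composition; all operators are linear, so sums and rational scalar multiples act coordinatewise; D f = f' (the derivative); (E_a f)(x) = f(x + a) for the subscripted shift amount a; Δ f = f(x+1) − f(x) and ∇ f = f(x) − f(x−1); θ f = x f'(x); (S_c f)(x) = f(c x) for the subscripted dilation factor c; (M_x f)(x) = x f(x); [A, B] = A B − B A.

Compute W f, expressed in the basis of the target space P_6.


∇ f = (5/2)x^4 - 5x^3 - 4x^2 + (13/2)x + 9/2
E_{3} ∇ f = (5/2)x^4 + 25x^3 + 86x^2 + (235/2)x + 111/2
E_{3} f = (1/2)x^5 + (15/2)x^4 + 42x^3 + 108x^2 + (257/2)x + 62
∇ E_{3} f = (5/2)x^4 + 25x^3 + 86x^2 + (235/2)x + 111/2
[E_{3}, ∇] f = 0
D f = (5/2)x^4 - 9x^2 + 7
S_{-3} D f = (405/2)x^4 - 81x^2 + 7
E_{-1} S_{-3} D f = (405/2)x^4 - 810x^3 + 1134x^2 - 648x + 257/2
∇ f = (5/2)x^4 - 5x^3 - 4x^2 + (13/2)x + 9/2
M_x f = (1/2)x^6 - 3x^4 + 7x^2 + (1/2)x
E_{-3} f = (1/2)x^5 - (15/2)x^4 + 42x^3 - 108x^2 + (257/2)x - 61
(∇ + M_x + E_{-3}) f = (1/2)x^6 + (1/2)x^5 - 8x^4 + 37x^3 - 105x^2 + (271/2)x - 113/2
M_x f = (1/2)x^6 - 3x^4 + 7x^2 + (1/2)x
D f = (5/2)x^4 - 9x^2 + 7
(-D) f = -(5/2)x^4 + 9x^2 - 7
(M_x − D) f = (1/2)x^6 - (11/2)x^4 + 16x^2 + (1/2)x - 7
θ f = (5/2)x^5 - 9x^3 + 7x
M_x θ f = (5/2)x^6 - 9x^4 + 7x^2
((∇ + M_x + E_{-3}) + (M_x − D) + M_x θ) f = (7/2)x^6 + (1/2)x^5 - (45/2)x^4 + 37x^3 - 82x^2 + 136x - 127/2
([E_{3}, ∇] + E_{-1} S_{-3} D + ((∇ + M_x + E_{-3}) + (M_x − D) + M_x θ)) f = (7/2)x^6 + (1/2)x^5 + 180x^4 - 773x^3 + 1052x^2 - 512x + 65

the result is g(x) = (7/2)x^6 + (1/2)x^5 + 180x^4 - 773x^3 + 1052x^2 - 512x + 65


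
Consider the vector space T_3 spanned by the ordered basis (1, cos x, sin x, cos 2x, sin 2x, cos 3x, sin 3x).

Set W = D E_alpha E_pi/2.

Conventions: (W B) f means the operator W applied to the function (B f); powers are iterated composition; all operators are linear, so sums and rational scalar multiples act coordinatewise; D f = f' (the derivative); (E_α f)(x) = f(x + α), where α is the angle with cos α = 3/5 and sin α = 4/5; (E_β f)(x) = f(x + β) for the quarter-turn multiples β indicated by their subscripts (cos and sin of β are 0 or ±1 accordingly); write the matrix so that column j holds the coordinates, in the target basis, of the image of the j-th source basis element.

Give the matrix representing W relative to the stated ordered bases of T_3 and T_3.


image of 1: 0
image of cos x: -(3/5)cos x + (4/5)sin x
image of sin x: -(4/5)cos x - (3/5)sin x
image of cos 2x: (48/25)cos 2x - (14/25)sin 2x
image of sin 2x: (14/25)cos 2x + (48/25)sin 2x
image of cos 3x: -(351/125)cos 3x - (132/125)sin 3x
image of sin 3x: (132/125)cos 3x - (351/125)sin 3x
each image's coordinates form column j of the matrix

the matrix is [[0, 0, 0, 0, 0, 0, 0]; [0, -3/5, -4/5, 0, 0, 0, 0]; [0, 4/5, -3/5, 0, 0, 0, 0]; [0, 0, 0, 48/25, 14/25, 0, 0]; [0, 0, 0, -14/25, 48/25, 0, 0]; [0, 0, 0, 0, 0, -351/125, 132/125]; [0, 0, 0, 0, 0, -132/125, -351/125]] (rows listed top to bottom)


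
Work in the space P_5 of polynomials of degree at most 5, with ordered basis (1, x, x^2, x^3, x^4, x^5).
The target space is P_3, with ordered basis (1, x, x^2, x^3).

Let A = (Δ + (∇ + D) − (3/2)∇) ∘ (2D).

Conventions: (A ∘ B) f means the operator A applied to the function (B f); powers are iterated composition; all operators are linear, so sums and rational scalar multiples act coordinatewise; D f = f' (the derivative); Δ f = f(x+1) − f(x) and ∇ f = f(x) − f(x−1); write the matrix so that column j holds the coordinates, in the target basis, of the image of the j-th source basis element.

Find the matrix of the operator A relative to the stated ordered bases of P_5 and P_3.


image of 1: 0
image of x: 0
image of x^2: 6
image of x^3: 18x + 9
image of x^4: 36x^2 + 36x + 4
image of x^5: 60x^3 + 90x^2 + 20x + 15
each image's coordinates form column j of the matrix

the matrix is [[0, 0, 6, 9, 4, 15]; [0, 0, 0, 18, 36, 20]; [0, 0, 0, 0, 36, 90]; [0, 0, 0, 0, 0, 60]] (rows listed top to bottom)


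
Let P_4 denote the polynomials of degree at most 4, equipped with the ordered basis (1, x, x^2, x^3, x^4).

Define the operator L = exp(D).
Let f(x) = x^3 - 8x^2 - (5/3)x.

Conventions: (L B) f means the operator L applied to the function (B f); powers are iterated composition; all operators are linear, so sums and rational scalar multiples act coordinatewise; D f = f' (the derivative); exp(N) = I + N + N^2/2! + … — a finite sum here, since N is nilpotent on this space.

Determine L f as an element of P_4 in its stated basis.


the image equals g(x) = x^3 - 5x^2 - (44/3)x - 26/3

order-1 term: 3x^2 - 16x - 5/3
order-2 term: 3x - 8
order-3 term: 1
the series for exp(D) f terminates at order 3
exp(D) f = x^3 - 5x^2 - (44/3)x - 26/3


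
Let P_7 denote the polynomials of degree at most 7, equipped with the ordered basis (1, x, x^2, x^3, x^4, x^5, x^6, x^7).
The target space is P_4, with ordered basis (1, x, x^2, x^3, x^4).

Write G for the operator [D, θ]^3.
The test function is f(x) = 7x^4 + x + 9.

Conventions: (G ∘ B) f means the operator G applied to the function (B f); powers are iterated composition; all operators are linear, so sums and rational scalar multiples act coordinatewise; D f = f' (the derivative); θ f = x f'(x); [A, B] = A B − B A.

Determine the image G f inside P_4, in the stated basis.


the image equals g(x) = 168x

θ f = 28x^4 + x
D θ f = 112x^3 + 1
D f = 28x^3 + 1
θ D f = 84x^3
[D, θ] f = 28x^3 + 1
θ [D, θ] f = 84x^3
D θ [D, θ] f = 252x^2
D [D, θ] f = 84x^2
θ D [D, θ] f = 168x^2
[D, θ] [D, θ] f = 84x^2
θ [D, θ] [D, θ] f = 168x^2
D θ [D, θ] [D, θ] f = 336x
D [D, θ] [D, θ] f = 168x
θ D [D, θ] [D, θ] f = 168x
[D, θ] [D, θ] [D, θ] f = 168x


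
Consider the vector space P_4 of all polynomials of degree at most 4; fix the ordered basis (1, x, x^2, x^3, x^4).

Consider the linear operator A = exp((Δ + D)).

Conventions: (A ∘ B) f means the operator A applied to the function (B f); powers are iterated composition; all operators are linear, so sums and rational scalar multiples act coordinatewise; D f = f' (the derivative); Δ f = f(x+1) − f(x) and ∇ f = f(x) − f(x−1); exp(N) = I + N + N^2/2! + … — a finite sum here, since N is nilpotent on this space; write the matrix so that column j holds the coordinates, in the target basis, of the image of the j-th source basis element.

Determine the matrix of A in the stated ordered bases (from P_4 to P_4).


the matrix is [[1, 2, 5, 15, 52]; [0, 1, 4, 15, 60]; [0, 0, 1, 6, 30]; [0, 0, 0, 1, 8]; [0, 0, 0, 0, 1]] (rows listed top to bottom)

image of 1: 1
image of x: x + 2
image of x^2: x^2 + 4x + 5
image of x^3: x^3 + 6x^2 + 15x + 15
image of x^4: x^4 + 8x^3 + 30x^2 + 60x + 52
each image's coordinates form column j of the matrix


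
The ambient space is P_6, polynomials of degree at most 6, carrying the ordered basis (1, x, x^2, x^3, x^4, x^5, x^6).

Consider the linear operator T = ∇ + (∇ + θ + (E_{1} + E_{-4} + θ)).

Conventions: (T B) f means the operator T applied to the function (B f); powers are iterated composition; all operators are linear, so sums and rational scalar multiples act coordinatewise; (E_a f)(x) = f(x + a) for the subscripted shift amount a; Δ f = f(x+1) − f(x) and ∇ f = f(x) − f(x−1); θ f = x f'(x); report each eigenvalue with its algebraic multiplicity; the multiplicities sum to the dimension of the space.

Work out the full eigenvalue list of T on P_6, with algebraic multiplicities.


λ = 2 (multiplicity 1), λ = 4 (multiplicity 1), λ = 6 (multiplicity 1), λ = 8 (multiplicity 1), λ = 10 (multiplicity 1), λ = 12 (multiplicity 1), λ = 14 (multiplicity 1)

image of 1: 2
image of x: 4x - 1
image of x^2: 6x^2 - 2x + 15
image of x^3: 8x^3 - 3x^2 + 45x - 61
image of x^4: 10x^4 - 4x^3 + 90x^2 - 244x + 255
image of x^5: 12x^5 - 5x^4 + 150x^3 - 610x^2 + 1275x - 1021
image of x^6: 14x^6 - 6x^5 + 225x^4 - 1220x^3 + 3825x^2 - 6126x + 4095
the matrix is upper triangular; its diagonal is (2, 4, 6, 8, 10, 12, 14)
for a triangular matrix the eigenvalues are the diagonal entries, with algebraic multiplicity their repetition count


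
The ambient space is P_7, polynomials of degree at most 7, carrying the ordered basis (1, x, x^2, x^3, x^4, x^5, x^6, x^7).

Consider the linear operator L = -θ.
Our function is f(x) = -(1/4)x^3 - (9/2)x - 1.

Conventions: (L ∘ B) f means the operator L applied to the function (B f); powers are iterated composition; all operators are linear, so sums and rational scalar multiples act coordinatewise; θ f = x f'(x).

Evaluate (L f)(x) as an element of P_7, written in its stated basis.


the result is g(x) = (3/4)x^3 + (9/2)x

θ f = -(3/4)x^3 - (9/2)x
(-θ) f = (3/4)x^3 + (9/2)x


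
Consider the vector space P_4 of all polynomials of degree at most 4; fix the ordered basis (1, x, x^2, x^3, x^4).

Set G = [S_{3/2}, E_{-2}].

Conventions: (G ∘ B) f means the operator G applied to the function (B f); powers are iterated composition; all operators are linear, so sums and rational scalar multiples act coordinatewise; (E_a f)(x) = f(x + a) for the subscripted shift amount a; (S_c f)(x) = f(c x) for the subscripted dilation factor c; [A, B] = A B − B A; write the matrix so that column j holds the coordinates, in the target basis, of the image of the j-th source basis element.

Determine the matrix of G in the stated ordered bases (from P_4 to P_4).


the matrix is [[0, 1, -5, 19, -65]; [0, 0, 3, -45/2, 114]; [0, 0, 0, 27/4, -135/2]; [0, 0, 0, 0, 27/2]; [0, 0, 0, 0, 0]] (rows listed top to bottom)

image of 1: 0
image of x: 1
image of x^2: 3x - 5
image of x^3: (27/4)x^2 - (45/2)x + 19
image of x^4: (27/2)x^3 - (135/2)x^2 + 114x - 65
each image's coordinates form column j of the matrix


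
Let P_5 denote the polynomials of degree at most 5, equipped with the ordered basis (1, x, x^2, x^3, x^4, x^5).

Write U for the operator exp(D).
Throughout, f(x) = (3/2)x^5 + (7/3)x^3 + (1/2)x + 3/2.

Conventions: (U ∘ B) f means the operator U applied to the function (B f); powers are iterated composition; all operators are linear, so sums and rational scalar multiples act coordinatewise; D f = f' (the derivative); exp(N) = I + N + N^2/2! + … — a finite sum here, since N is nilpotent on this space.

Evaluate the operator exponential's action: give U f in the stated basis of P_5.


order-1 term: (15/2)x^4 + 7x^2 + 1/2
order-2 term: 15x^3 + 7x
order-3 term: 15x^2 + 7/3
order-4 term: (15/2)x
order-5 term: 3/2
the series for exp(D) f terminates at order 5
exp(D) f = (3/2)x^5 + (15/2)x^4 + (52/3)x^3 + 22x^2 + 15x + 35/6

g(x) = (3/2)x^5 + (15/2)x^4 + (52/3)x^3 + 22x^2 + 15x + 35/6


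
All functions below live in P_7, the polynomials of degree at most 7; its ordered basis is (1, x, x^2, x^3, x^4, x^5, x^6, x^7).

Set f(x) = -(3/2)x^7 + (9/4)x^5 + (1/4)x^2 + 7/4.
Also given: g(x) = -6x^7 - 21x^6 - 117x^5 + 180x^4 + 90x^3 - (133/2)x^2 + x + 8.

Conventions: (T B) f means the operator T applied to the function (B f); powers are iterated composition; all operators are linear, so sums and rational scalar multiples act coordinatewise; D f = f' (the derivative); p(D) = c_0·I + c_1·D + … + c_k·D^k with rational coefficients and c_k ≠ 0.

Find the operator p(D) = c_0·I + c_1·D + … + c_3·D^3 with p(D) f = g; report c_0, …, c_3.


c_0 = 4, c_1 = 2, c_2 = 2, c_3 = -1/2

D^0 f = -(3/2)x^7 + (9/4)x^5 + (1/4)x^2 + 7/4
D^1 f = -(21/2)x^6 + (45/4)x^4 + (1/2)x
D^2 f = -63x^5 + 45x^3 + 1/2
D^3 f = -315x^4 + 135x^2
matching coefficients of g against c_0 f + c_1 Df + … from the top degree down determines the c_i
solution: c_0 = 4, c_1 = 2, c_2 = 2, c_3 = -1/2


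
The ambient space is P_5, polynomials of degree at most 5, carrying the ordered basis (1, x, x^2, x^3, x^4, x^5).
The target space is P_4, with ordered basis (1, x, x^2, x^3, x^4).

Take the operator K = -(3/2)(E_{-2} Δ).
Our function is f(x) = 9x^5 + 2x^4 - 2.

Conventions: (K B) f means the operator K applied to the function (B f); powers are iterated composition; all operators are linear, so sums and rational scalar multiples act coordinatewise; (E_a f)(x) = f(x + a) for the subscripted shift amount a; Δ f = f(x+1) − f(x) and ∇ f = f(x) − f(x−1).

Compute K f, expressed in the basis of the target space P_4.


Δ f = 45x^4 + 98x^3 + 102x^2 + 53x + 11
E_{-2} Δ f = 45x^4 - 262x^3 + 594x^2 - 619x + 249
(-(3/2)(E_{-2} Δ)) f = -(135/2)x^4 + 393x^3 - 891x^2 + (1857/2)x - 747/2

g(x) = -(135/2)x^4 + 393x^3 - 891x^2 + (1857/2)x - 747/2


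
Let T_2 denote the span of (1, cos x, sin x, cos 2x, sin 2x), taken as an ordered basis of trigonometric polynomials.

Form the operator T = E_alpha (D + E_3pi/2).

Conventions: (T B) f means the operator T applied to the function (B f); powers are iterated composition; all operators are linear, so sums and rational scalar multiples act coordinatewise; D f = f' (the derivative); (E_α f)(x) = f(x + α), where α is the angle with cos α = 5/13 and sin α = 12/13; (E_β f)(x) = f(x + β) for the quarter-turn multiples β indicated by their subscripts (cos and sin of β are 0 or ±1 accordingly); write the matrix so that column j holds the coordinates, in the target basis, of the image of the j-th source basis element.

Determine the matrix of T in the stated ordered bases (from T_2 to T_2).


image of 1: 1
image of cos x: 0
image of sin x: 0
image of cos 2x: -(121/169)cos 2x + (358/169)sin 2x
image of sin 2x: -(358/169)cos 2x - (121/169)sin 2x
each image's coordinates form column j of the matrix

the matrix is [[1, 0, 0, 0, 0]; [0, 0, 0, 0, 0]; [0, 0, 0, 0, 0]; [0, 0, 0, -121/169, -358/169]; [0, 0, 0, 358/169, -121/169]] (rows listed top to bottom)


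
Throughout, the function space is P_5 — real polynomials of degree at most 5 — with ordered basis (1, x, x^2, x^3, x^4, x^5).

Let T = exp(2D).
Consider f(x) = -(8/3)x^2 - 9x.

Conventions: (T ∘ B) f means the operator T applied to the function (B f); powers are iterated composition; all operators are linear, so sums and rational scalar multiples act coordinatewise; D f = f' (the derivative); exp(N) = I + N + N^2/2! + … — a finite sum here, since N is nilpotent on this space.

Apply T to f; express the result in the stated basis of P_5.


order-1 term: -(32/3)x - 18
order-2 term: -32/3
the series for exp(2D) f terminates at order 2
exp(2D) f = -(8/3)x^2 - (59/3)x - 86/3

the result is g(x) = -(8/3)x^2 - (59/3)x - 86/3
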